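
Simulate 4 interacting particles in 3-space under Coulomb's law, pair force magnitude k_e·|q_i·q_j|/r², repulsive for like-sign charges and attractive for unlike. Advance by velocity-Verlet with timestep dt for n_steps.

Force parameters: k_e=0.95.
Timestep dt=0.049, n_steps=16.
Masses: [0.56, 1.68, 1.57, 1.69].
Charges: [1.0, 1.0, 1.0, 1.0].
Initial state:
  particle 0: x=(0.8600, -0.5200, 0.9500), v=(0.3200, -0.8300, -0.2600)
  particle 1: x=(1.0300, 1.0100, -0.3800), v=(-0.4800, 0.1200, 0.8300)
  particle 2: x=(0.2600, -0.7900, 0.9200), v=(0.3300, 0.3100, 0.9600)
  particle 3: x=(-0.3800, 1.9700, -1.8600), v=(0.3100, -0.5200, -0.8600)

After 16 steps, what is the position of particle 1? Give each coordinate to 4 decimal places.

step 0: x0=(0.8600, -0.5200, 0.9500) x1=(1.0300, 1.0100, -0.3800) x2=(0.2600, -0.7900, 0.9200) x3=(-0.3800, 1.9700, -1.8600)
step 1: x0=(0.8800, -0.5592, 0.9379) x1=(1.0066, 1.0160, -0.3394) x2=(0.2746, -0.7756, 0.9671) x3=(-0.3649, 1.9446, -1.9023)
step 2: x0=(0.9092, -0.5960, 0.9261) x1=(0.9835, 1.0224, -0.2990) x2=(0.2858, -0.7627, 1.0145) x3=(-0.3500, 1.9195, -1.9449)
step 3: x0=(0.9476, -0.6313, 0.9139) x1=(0.9606, 1.0292, -0.2587) x2=(0.2937, -0.7509, 1.0626) x3=(-0.3353, 1.8945, -1.9878)
step 4: x0=(0.9946, -0.6660, 0.9004) x1=(0.9379, 1.0363, -0.2186) x2=(0.2986, -0.7400, 1.1117) x3=(-0.3208, 1.8698, -2.0310)
step 5: x0=(1.0489, -0.7010, 0.8855) x1=(0.9154, 1.0438, -0.1787) x2=(0.3007, -0.7295, 1.1617) x3=(-0.3064, 1.8452, -2.0745)
step 6: x0=(1.1094, -0.7366, 0.8690) x1=(0.8931, 1.0516, -0.1388) x2=(0.3007, -0.7194, 1.2127) x3=(-0.2922, 1.8208, -2.1183)
step 7: x0=(1.1749, -0.7734, 0.8511) x1=(0.8710, 1.0599, -0.0991) x2=(0.2989, -0.7096, 1.2647) x3=(-0.2782, 1.7966, -2.1624)
step 8: x0=(1.2445, -0.8113, 0.8319) x1=(0.8489, 1.0686, -0.0595) x2=(0.2956, -0.6999, 1.3176) x3=(-0.2643, 1.7726, -2.2068)
step 9: x0=(1.3175, -0.8506, 0.8117) x1=(0.8269, 1.0777, -0.0200) x2=(0.2912, -0.6903, 1.3713) x3=(-0.2505, 1.7486, -2.2514)
step 10: x0=(1.3933, -0.8912, 0.7905) x1=(0.8051, 1.0872, 0.0195) x2=(0.2858, -0.6808, 1.4257) x3=(-0.2368, 1.7248, -2.2964)
step 11: x0=(1.4715, -0.9331, 0.7687) x1=(0.7833, 1.0971, 0.0588) x2=(0.2796, -0.6714, 1.4808) x3=(-0.2233, 1.7012, -2.3417)
step 12: x0=(1.5517, -0.9762, 0.7462) x1=(0.7615, 1.1073, 0.0981) x2=(0.2728, -0.6621, 1.5364) x3=(-0.2098, 1.6776, -2.3872)
step 13: x0=(1.6337, -1.0205, 0.7231) x1=(0.7398, 1.1180, 0.1374) x2=(0.2653, -0.6530, 1.5926) x3=(-0.1965, 1.6542, -2.4330)
step 14: x0=(1.7173, -1.0658, 0.6996) x1=(0.7180, 1.1290, 0.1765) x2=(0.2574, -0.6439, 1.6493) x3=(-0.1832, 1.6309, -2.4791)
step 15: x0=(1.8023, -1.1122, 0.6758) x1=(0.6963, 1.1404, 0.2157) x2=(0.2491, -0.6350, 1.7065) x3=(-0.1700, 1.6077, -2.5254)
step 16: x0=(1.8885, -1.1595, 0.6515) x1=(0.6746, 1.1521, 0.2548) x2=(0.2404, -0.6262, 1.7640) x3=(-0.1569, 1.5845, -2.5719)

(0.6746, 1.1521, 0.2548)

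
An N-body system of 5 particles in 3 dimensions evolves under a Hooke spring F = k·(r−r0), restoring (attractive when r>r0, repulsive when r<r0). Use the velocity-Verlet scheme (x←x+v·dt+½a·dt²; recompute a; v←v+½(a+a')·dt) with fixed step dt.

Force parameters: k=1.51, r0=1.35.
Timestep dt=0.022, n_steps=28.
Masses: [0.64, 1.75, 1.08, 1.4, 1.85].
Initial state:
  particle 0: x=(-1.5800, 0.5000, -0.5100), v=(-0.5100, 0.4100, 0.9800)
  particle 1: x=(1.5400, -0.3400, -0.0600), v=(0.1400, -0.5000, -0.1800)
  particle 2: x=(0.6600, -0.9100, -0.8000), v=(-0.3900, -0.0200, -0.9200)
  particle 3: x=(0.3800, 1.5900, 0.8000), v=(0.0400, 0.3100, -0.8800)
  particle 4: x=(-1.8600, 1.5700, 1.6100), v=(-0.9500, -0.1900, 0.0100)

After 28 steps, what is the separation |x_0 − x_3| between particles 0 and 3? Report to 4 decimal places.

step 0: x0=(-1.5800, 0.5000, -0.5100) x1=(1.5400, -0.3400, -0.0600) x2=(0.6600, -0.9100, -0.8000) x3=(0.3800, 1.5900, 0.8000) x4=(-1.8600, 1.5700, 1.6100)
step 1: x0=(-1.5891, 0.5089, -0.4875) x1=(1.5421, -0.3504, -0.0637) x2=(0.6504, -0.9092, -0.8194) x3=(0.3806, 1.5961, 0.7802) x4=(-1.8799, 1.5651, 1.6094)
step 2: x0=(-1.5939, 0.5175, -0.4632) x1=(1.5423, -0.3598, -0.0668) x2=(0.6387, -0.9058, -0.8369) x3=(0.3804, 1.6008, 0.7597) x4=(-1.8977, 1.5589, 1.6072)
step 3: x0=(-1.5943, 0.5259, -0.4371) x1=(1.5405, -0.3679, -0.0694) x2=(0.6250, -0.8999, -0.8526) x3=(0.3797, 1.6040, 0.7384) x4=(-1.9135, 1.5513, 1.6034)
step 4: x0=(-1.5906, 0.5339, -0.4095) x1=(1.5368, -0.3750, -0.0715) x2=(0.6093, -0.8915, -0.8665) x3=(0.3782, 1.6057, 0.7164) x4=(-1.9272, 1.5424, 1.5980)
step 5: x0=(-1.5826, 0.5415, -0.3803) x1=(1.5310, -0.3809, -0.0730) x2=(0.5916, -0.8806, -0.8784) x3=(0.3760, 1.6061, 0.6937) x4=(-1.9388, 1.5322, 1.5910)
step 6: x0=(-1.5704, 0.5487, -0.3498) x1=(1.5234, -0.3856, -0.0740) x2=(0.5719, -0.8671, -0.8885) x3=(0.3732, 1.6050, 0.6703) x4=(-1.9483, 1.5206, 1.5824)
step 7: x0=(-1.5542, 0.5554, -0.3180) x1=(1.5137, -0.3892, -0.0744) x2=(0.5502, -0.8512, -0.8968) x3=(0.3697, 1.6024, 0.6463) x4=(-1.9557, 1.5078, 1.5722)
step 8: x0=(-1.5340, 0.5617, -0.2851) x1=(1.5021, -0.3917, -0.0743) x2=(0.5267, -0.8329, -0.9031) x3=(0.3655, 1.5985, 0.6217) x4=(-1.9610, 1.4936, 1.5605)
step 9: x0=(-1.5100, 0.5675, -0.2512) x1=(1.4886, -0.3931, -0.0736) x2=(0.5013, -0.8121, -0.9075) x3=(0.3606, 1.5932, 0.5966) x4=(-1.9642, 1.4783, 1.5473)
step 10: x0=(-1.4822, 0.5728, -0.2164) x1=(1.4732, -0.3933, -0.0724) x2=(0.4740, -0.7890, -0.9101) x3=(0.3550, 1.5865, 0.5709) x4=(-1.9653, 1.4617, 1.5325)
step 11: x0=(-1.4508, 0.5775, -0.1809) x1=(1.4559, -0.3924, -0.0706) x2=(0.4451, -0.7637, -0.9109) x3=(0.3488, 1.5785, 0.5448) x4=(-1.9644, 1.4439, 1.5162)
step 12: x0=(-1.4160, 0.5817, -0.1447) x1=(1.4368, -0.3904, -0.0684) x2=(0.4144, -0.7361, -0.9098) x3=(0.3419, 1.5692, 0.5182) x4=(-1.9614, 1.4249, 1.4985)
step 13: x0=(-1.3780, 0.5853, -0.1080) x1=(1.4158, -0.3874, -0.0656) x2=(0.3821, -0.7064, -0.9069) x3=(0.3344, 1.5587, 0.4912) x4=(-1.9564, 1.4049, 1.4794)
step 14: x0=(-1.3369, 0.5883, -0.0710) x1=(1.3931, -0.3833, -0.0623) x2=(0.3483, -0.6746, -0.9022) x3=(0.3263, 1.5469, 0.4639) x4=(-1.9495, 1.3837, 1.4588)
step 15: x0=(-1.2929, 0.5908, -0.0336) x1=(1.3686, -0.3781, -0.0585) x2=(0.3130, -0.6409, -0.8959) x3=(0.3176, 1.5340, 0.4363) x4=(-1.9406, 1.3615, 1.4370)
step 16: x0=(-1.2463, 0.5927, 0.0039) x1=(1.3425, -0.3720, -0.0541) x2=(0.2763, -0.6052, -0.8878) x3=(0.3083, 1.5199, 0.4084) x4=(-1.9297, 1.3383, 1.4138)
step 17: x0=(-1.1972, 0.5939, 0.0415) x1=(1.3147, -0.3648, -0.0493) x2=(0.2383, -0.5678, -0.8781) x3=(0.2985, 1.5048, 0.3803) x4=(-1.9170, 1.3141, 1.3893)
step 18: x0=(-1.1459, 0.5946, 0.0791) x1=(1.2853, -0.3567, -0.0441) x2=(0.1991, -0.5286, -0.8669) x3=(0.2882, 1.4887, 0.3520) x4=(-1.9025, 1.2890, 1.3636)
step 19: x0=(-1.0925, 0.5947, 0.1165) x1=(1.2545, -0.3477, -0.0383) x2=(0.1587, -0.4879, -0.8541) x3=(0.2773, 1.4716, 0.3235) x4=(-1.8862, 1.2630, 1.3368)
step 20: x0=(-1.0373, 0.5943, 0.1539) x1=(1.2221, -0.3378, -0.0322) x2=(0.1173, -0.4457, -0.8399) x3=(0.2660, 1.4537, 0.2950) x4=(-1.8682, 1.2362, 1.3088)
step 21: x0=(-0.9805, 0.5933, 0.1910) x1=(1.1884, -0.3271, -0.0255) x2=(0.0750, -0.4021, -0.8244) x3=(0.2543, 1.4349, 0.2663) x4=(-1.8486, 1.2086, 1.2798)
step 22: x0=(-0.9224, 0.5917, 0.2279) x1=(1.1534, -0.3155, -0.0185) x2=(0.0317, -0.3572, -0.8075) x3=(0.2422, 1.4154, 0.2377) x4=(-1.8273, 1.1802, 1.2497)
step 23: x0=(-0.8631, 0.5896, 0.2646) x1=(1.1171, -0.3032, -0.0111) x2=(-0.0123, -0.3112, -0.7895) x3=(0.2297, 1.3952, 0.2090) x4=(-1.8046, 1.1511, 1.2186)
step 24: x0=(-0.8028, 0.5870, 0.3010) x1=(1.0796, -0.2901, -0.0033) x2=(-0.0571, -0.2641, -0.7703) x3=(0.2168, 1.3744, 0.1803) x4=(-1.7803, 1.1214, 1.1866)
step 25: x0=(-0.7417, 0.5839, 0.3372) x1=(1.0410, -0.2764, 0.0049) x2=(-0.1025, -0.2162, -0.7502) x3=(0.2037, 1.3530, 0.1517) x4=(-1.7547, 1.0911, 1.1537)
step 26: x0=(-0.6801, 0.5803, 0.3732) x1=(1.0014, -0.2620, 0.0134) x2=(-0.1484, -0.1674, -0.7291) x3=(0.1902, 1.3312, 0.1231) x4=(-1.7278, 1.0602, 1.1200)
step 27: x0=(-0.6180, 0.5762, 0.4090) x1=(0.9608, -0.2471, 0.0222) x2=(-0.1949, -0.1180, -0.7072) x3=(0.1765, 1.3090, 0.0946) x4=(-1.6996, 1.0288, 1.0855)
step 28: x0=(-0.5556, 0.5718, 0.4448) x1=(0.9194, -0.2315, 0.0314) x2=(-0.2418, -0.0680, -0.6846) x3=(0.1626, 1.2865, 0.0662) x4=(-1.6703, 0.9970, 1.0503)

1.0817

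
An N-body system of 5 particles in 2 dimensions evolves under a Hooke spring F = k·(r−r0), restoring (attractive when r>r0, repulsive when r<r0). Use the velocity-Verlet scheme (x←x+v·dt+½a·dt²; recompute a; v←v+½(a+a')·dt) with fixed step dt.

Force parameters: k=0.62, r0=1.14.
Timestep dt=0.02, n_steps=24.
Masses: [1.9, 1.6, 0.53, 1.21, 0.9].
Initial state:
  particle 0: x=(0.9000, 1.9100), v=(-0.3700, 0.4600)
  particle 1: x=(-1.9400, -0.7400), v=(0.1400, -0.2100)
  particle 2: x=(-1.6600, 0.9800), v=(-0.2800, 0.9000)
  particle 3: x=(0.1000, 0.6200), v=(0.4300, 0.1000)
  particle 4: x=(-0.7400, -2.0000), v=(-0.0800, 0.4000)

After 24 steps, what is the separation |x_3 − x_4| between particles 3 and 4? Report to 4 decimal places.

2.0843

step 0: x0=(0.9000, 1.9100) x1=(-1.9400, -0.7400) x2=(-1.6600, 0.9800) x3=(0.1000, 0.6200) x4=(-0.7400, -2.0000)
step 1: x0=(0.8923, 1.9188) x1=(-1.9369, -0.7440) x2=(-1.6650, 0.9975) x3=(0.1084, 0.6218) x4=(-0.7415, -1.9911)
step 2: x0=(0.8839, 1.9269) x1=(-1.9333, -0.7475) x2=(-1.6687, 1.0140) x3=(0.1164, 0.6233) x4=(-0.7428, -1.9803)
step 3: x0=(0.8749, 1.9343) x1=(-1.9291, -0.7506) x2=(-1.6713, 1.0296) x3=(0.1239, 0.6243) x4=(-0.7439, -1.9677)
step 4: x0=(0.8653, 1.9410) x1=(-1.9243, -0.7533) x2=(-1.6725, 1.0440) x3=(0.1310, 0.6251) x4=(-0.7449, -1.9532)
step 5: x0=(0.8551, 1.9469) x1=(-1.9190, -0.7555) x2=(-1.6726, 1.0575) x3=(0.1377, 0.6254) x4=(-0.7456, -1.9369)
step 6: x0=(0.8442, 1.9521) x1=(-1.9132, -0.7573) x2=(-1.6714, 1.0699) x3=(0.1439, 0.6254) x4=(-0.7461, -1.9188)
step 7: x0=(0.8327, 1.9565) x1=(-1.9068, -0.7586) x2=(-1.6689, 1.0812) x3=(0.1497, 0.6250) x4=(-0.7464, -1.8989)
step 8: x0=(0.8207, 1.9603) x1=(-1.8999, -0.7594) x2=(-1.6653, 1.0915) x3=(0.1551, 0.6243) x4=(-0.7466, -1.8772)
step 9: x0=(0.8080, 1.9633) x1=(-1.8924, -0.7597) x2=(-1.6604, 1.1007) x3=(0.1599, 0.6233) x4=(-0.7465, -1.8538)
step 10: x0=(0.7947, 1.9656) x1=(-1.8844, -0.7596) x2=(-1.6542, 1.1088) x3=(0.1644, 0.6219) x4=(-0.7462, -1.8286)
step 11: x0=(0.7808, 1.9672) x1=(-1.8759, -0.7590) x2=(-1.6469, 1.1159) x3=(0.1684, 0.6202) x4=(-0.7457, -1.8016)
step 12: x0=(0.7664, 1.9681) x1=(-1.8669, -0.7579) x2=(-1.6384, 1.1218) x3=(0.1719, 0.6181) x4=(-0.7450, -1.7730)
step 13: x0=(0.7513, 1.9683) x1=(-1.8573, -0.7563) x2=(-1.6287, 1.1268) x3=(0.1750, 0.6158) x4=(-0.7441, -1.7427)
step 14: x0=(0.7357, 1.9678) x1=(-1.8473, -0.7542) x2=(-1.6179, 1.1306) x3=(0.1777, 0.6131) x4=(-0.7430, -1.7108)
step 15: x0=(0.7196, 1.9666) x1=(-1.8367, -0.7516) x2=(-1.6059, 1.1334) x3=(0.1799, 0.6101) x4=(-0.7417, -1.6772)
step 16: x0=(0.7029, 1.9647) x1=(-1.8257, -0.7486) x2=(-1.5929, 1.1351) x3=(0.1817, 0.6068) x4=(-0.7402, -1.6421)
step 17: x0=(0.6857, 1.9622) x1=(-1.8142, -0.7450) x2=(-1.5787, 1.1359) x3=(0.1830, 0.6033) x4=(-0.7384, -1.6054)
step 18: x0=(0.6679, 1.9590) x1=(-1.8022, -0.7410) x2=(-1.5634, 1.1356) x3=(0.1840, 0.5994) x4=(-0.7364, -1.5672)
step 19: x0=(0.6496, 1.9551) x1=(-1.7897, -0.7364) x2=(-1.5472, 1.1343) x3=(0.1844, 0.5953) x4=(-0.7342, -1.5276)
step 20: x0=(0.6309, 1.9506) x1=(-1.7768, -0.7314) x2=(-1.5299, 1.1320) x3=(0.1845, 0.5909) x4=(-0.7318, -1.4865)
step 21: x0=(0.6116, 1.9454) x1=(-1.7634, -0.7259) x2=(-1.5116, 1.1288) x3=(0.1842, 0.5862) x4=(-0.7292, -1.4441)
step 22: x0=(0.5919, 1.9397) x1=(-1.7496, -0.7199) x2=(-1.4924, 1.1246) x3=(0.1834, 0.5813) x4=(-0.7263, -1.4003)
step 23: x0=(0.5716, 1.9333) x1=(-1.7354, -0.7134) x2=(-1.4723, 1.1196) x3=(0.1823, 0.5762) x4=(-0.7232, -1.3552)
step 24: x0=(0.5510, 1.9262) x1=(-1.7208, -0.7064) x2=(-1.4513, 1.1136) x3=(0.1808, 0.5709) x4=(-0.7199, -1.3088)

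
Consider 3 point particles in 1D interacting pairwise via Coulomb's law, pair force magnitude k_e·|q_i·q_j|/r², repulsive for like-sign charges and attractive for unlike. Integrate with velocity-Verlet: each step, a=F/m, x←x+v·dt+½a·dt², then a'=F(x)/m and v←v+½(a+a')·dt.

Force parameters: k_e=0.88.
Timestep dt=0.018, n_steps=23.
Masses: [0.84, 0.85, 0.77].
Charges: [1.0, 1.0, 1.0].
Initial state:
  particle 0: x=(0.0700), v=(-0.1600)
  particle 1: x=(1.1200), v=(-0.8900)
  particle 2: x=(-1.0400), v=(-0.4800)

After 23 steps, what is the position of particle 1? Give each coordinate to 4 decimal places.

step 0: x0=(0.0700) x1=(1.1200) x2=(-1.0400)
step 1: x0=(0.0671) x1=(1.1042) x2=(-1.0488)
step 2: x0=(0.0642) x1=(1.0887) x2=(-1.0580)
step 3: x0=(0.0612) x1=(1.0737) x2=(-1.0676)
step 4: x0=(0.0581) x1=(1.0590) x2=(-1.0776)
step 5: x0=(0.0550) x1=(1.0448) x2=(-1.0879)
step 6: x0=(0.0518) x1=(1.0309) x2=(-1.0986)
step 7: x0=(0.0484) x1=(1.0175) x2=(-1.1096)
step 8: x0=(0.0450) x1=(1.0046) x2=(-1.1210)
step 9: x0=(0.0415) x1=(0.9920) x2=(-1.1328)
step 10: x0=(0.0378) x1=(0.9799) x2=(-1.1449)
step 11: x0=(0.0340) x1=(0.9683) x2=(-1.1574)
step 12: x0=(0.0300) x1=(0.9571) x2=(-1.1702)
step 13: x0=(0.0259) x1=(0.9464) x2=(-1.1833)
step 14: x0=(0.0216) x1=(0.9361) x2=(-1.1968)
step 15: x0=(0.0171) x1=(0.9264) x2=(-1.2106)
step 16: x0=(0.0125) x1=(0.9171) x2=(-1.2247)
step 17: x0=(0.0076) x1=(0.9083) x2=(-1.2392)
step 18: x0=(0.0026) x1=(0.8999) x2=(-1.2539)
step 19: x0=(-0.0027) x1=(0.8921) x2=(-1.2690)
step 20: x0=(-0.0081) x1=(0.8848) x2=(-1.2844)
step 21: x0=(-0.0138) x1=(0.8779) x2=(-1.3001)
step 22: x0=(-0.0197) x1=(0.8716) x2=(-1.3161)
step 23: x0=(-0.0259) x1=(0.8657) x2=(-1.3324)

(0.8657)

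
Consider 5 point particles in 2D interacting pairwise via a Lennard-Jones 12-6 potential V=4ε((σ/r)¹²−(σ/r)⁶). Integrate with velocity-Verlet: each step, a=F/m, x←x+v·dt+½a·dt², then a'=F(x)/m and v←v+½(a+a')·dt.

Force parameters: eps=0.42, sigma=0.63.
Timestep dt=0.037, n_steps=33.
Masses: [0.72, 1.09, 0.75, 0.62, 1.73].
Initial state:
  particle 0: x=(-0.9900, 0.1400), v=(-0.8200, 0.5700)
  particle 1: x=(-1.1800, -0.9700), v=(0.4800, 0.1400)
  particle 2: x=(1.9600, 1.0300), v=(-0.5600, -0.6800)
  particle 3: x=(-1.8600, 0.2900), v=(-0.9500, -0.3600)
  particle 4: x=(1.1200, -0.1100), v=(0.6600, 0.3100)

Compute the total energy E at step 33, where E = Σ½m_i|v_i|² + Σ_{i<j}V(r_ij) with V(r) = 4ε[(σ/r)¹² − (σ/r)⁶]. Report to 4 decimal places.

step 0: x0=(-0.9900, 0.1400) x1=(-1.1800, -0.9700) x2=(1.9600, 1.0300) x3=(-1.8600, 0.2900) x4=(1.1200, -0.1100)
step 1: x0=(-1.0214, 0.1610) x1=(-1.1622, -0.9646) x2=(1.9393, 1.0048) x3=(-1.8939, 0.2764) x4=(1.1444, -0.0985)
step 2: x0=(-1.0550, 0.1819) x1=(-1.1444, -0.9589) x2=(1.9184, 0.9795) x3=(-1.9253, 0.2624) x4=(1.1689, -0.0870)
step 3: x0=(-1.0908, 0.2025) x1=(-1.1267, -0.9528) x2=(1.8975, 0.9540) x3=(-1.9541, 0.2481) x4=(1.1934, -0.0754)
step 4: x0=(-1.1290, 0.2228) x1=(-1.1089, -0.9465) x2=(1.8764, 0.9284) x3=(-1.9801, 0.2336) x4=(1.2180, -0.0637)
step 5: x0=(-1.1696, 0.2428) x1=(-1.0912, -0.9398) x2=(1.8552, 0.9025) x3=(-2.0032, 0.2189) x4=(1.2426, -0.0519)
step 6: x0=(-1.2129, 0.2623) x1=(-1.0735, -0.9328) x2=(1.8337, 0.8762) x3=(-2.0231, 0.2043) x4=(1.2673, -0.0399)
step 7: x0=(-1.2591, 0.2813) x1=(-1.0559, -0.9256) x2=(1.8119, 0.8494) x3=(-2.0396, 0.1898) x4=(1.2922, -0.0278)
step 8: x0=(-1.3082, 0.2997) x1=(-1.0384, -0.9182) x2=(1.7896, 0.8218) x3=(-2.0526, 0.1757) x4=(1.3173, -0.0152)
step 9: x0=(-1.3600, 0.3174) x1=(-1.0209, -0.9106) x2=(1.7667, 0.7930) x3=(-2.0623, 0.1621) x4=(1.3426, -0.0022)
step 10: x0=(-1.4128, 0.3347) x1=(-1.0034, -0.9028) x2=(1.7429, 0.7627) x3=(-2.0706, 0.1486) x4=(1.3683, 0.0115)
step 11: x0=(-1.4619, 0.3528) x1=(-0.9861, -0.8949) x2=(1.7181, 0.7301) x3=(-2.0832, 0.1339) x4=(1.3945, 0.0262)
step 12: x0=(-1.4998, 0.3747) x1=(-0.9688, -0.8868) x2=(1.6920, 0.6949) x3=(-2.1087, 0.1146) x4=(1.4213, 0.0420)
step 13: x0=(-1.5280, 0.4006) x1=(-0.9516, -0.8787) x2=(1.6659, 0.6598) x3=(-2.1452, 0.0905) x4=(1.4480, 0.0578)
step 14: x0=(-1.5541, 0.4275) x1=(-0.9344, -0.8704) x2=(1.6471, 0.6446) x3=(-2.1842, 0.0651) x4=(1.4716, 0.0649)
step 15: x0=(-1.5816, 0.4534) x1=(-0.9173, -0.8621) x2=(1.6453, 0.6859) x3=(-2.2215, 0.0406) x4=(1.4877, 0.0476)
step 16: x0=(-1.6114, 0.4777) x1=(-0.9003, -0.8537) x2=(1.6464, 0.7387) x3=(-2.2559, 0.0180) x4=(1.5027, 0.0252)
step 17: x0=(-1.6437, 0.5001) x1=(-0.8832, -0.8453) x2=(1.6472, 0.7899) x3=(-2.2873, -0.0027) x4=(1.5177, 0.0036)
step 18: x0=(-1.6783, 0.5208) x1=(-0.8663, -0.8368) x2=(1.6474, 0.8382) x3=(-2.3162, -0.0213) x4=(1.5330, -0.0168)
step 19: x0=(-1.7148, 0.5397) x1=(-0.8493, -0.8282) x2=(1.6474, 0.8842) x3=(-2.3426, -0.0380) x4=(1.5484, -0.0362)
step 20: x0=(-1.7531, 0.5569) x1=(-0.8324, -0.8197) x2=(1.6473, 0.9287) x3=(-2.3669, -0.0527) x4=(1.5639, -0.0549)
step 21: x0=(-1.7930, 0.5725) x1=(-0.8155, -0.8111) x2=(1.6470, 0.9721) x3=(-2.3893, -0.0656) x4=(1.5794, -0.0732)
step 22: x0=(-1.8345, 0.5864) x1=(-0.7987, -0.8025) x2=(1.6467, 1.0148) x3=(-2.4099, -0.0766) x4=(1.5950, -0.0911)
step 23: x0=(-1.8773, 0.5986) x1=(-0.7818, -0.7938) x2=(1.6463, 1.0569) x3=(-2.4288, -0.0857) x4=(1.6105, -0.1088)
step 24: x0=(-1.9215, 0.6091) x1=(-0.7650, -0.7852) x2=(1.6460, 1.0987) x3=(-2.4461, -0.0929) x4=(1.6261, -0.1264)
step 25: x0=(-1.9670, 0.6179) x1=(-0.7482, -0.7765) x2=(1.6456, 1.1402) x3=(-2.4619, -0.0980) x4=(1.6416, -0.1438)
step 26: x0=(-2.0137, 0.6248) x1=(-0.7314, -0.7678) x2=(1.6452, 1.1815) x3=(-2.4761, -0.1010) x4=(1.6572, -0.1611)
step 27: x0=(-2.0617, 0.6297) x1=(-0.7146, -0.7591) x2=(1.6449, 1.2226) x3=(-2.4889, -0.1017) x4=(1.6727, -0.1784)
step 28: x0=(-2.1110, 0.6324) x1=(-0.6979, -0.7504) x2=(1.6445, 1.2637) x3=(-2.5002, -0.0998) x4=(1.6883, -0.1957)
step 29: x0=(-2.1616, 0.6327) x1=(-0.6811, -0.7417) x2=(1.6441, 1.3046) x3=(-2.5100, -0.0951) x4=(1.7038, -0.2129)
step 30: x0=(-2.2134, 0.6303) x1=(-0.6644, -0.7330) x2=(1.6438, 1.3455) x3=(-2.5182, -0.0874) x4=(1.7194, -0.2300)
step 31: x0=(-2.2664, 0.6252) x1=(-0.6476, -0.7243) x2=(1.6434, 1.3864) x3=(-2.5251, -0.0764) x4=(1.7349, -0.2472)
step 32: x0=(-2.3203, 0.6175) x1=(-0.6309, -0.7155) x2=(1.6431, 1.4272) x3=(-2.5310, -0.0626) x4=(1.7504, -0.2644)
step 33: x0=(-2.3743, 0.6094) x1=(-0.6142, -0.7068) x2=(1.6427, 1.4680) x3=(-2.5366, -0.0482) x4=(1.7660, -0.2815)
step 0 velocities: v0=(-0.8200, 0.5700) v1=(0.4800, 0.1400) v2=(-0.5600, -0.6800) v3=(-0.9500, -0.3600) v4=(0.6600, 0.3100)
step 0: KE=1.5661, PE=-0.2695, E=1.2967
step 33 velocities: v0=(-1.4432, -0.1488) v1=(0.4518, 0.2361) v2=(-0.0096, 1.1022) v3=(-0.1727, 0.3066) v4=(0.4200, -0.4629)
step 33: KE=1.7313, PE=-0.3902, E=1.3412

1.3412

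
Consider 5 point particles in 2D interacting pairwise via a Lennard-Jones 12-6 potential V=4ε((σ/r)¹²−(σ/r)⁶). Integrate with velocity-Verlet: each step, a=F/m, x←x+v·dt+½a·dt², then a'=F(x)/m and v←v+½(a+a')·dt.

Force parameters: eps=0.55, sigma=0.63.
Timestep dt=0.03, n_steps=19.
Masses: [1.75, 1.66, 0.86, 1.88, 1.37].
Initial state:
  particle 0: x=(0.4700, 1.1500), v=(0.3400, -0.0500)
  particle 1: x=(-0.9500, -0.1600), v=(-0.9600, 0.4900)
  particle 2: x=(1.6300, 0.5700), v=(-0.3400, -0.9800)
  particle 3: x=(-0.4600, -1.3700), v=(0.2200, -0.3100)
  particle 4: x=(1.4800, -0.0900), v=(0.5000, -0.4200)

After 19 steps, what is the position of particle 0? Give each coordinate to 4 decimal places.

step 0: x0=(0.4700, 1.1500) x1=(-0.9500, -0.1600) x2=(1.6300, 0.5700) x3=(-0.4600, -1.3700) x4=(1.4800, -0.0900)
step 1: x0=(0.4802, 1.1485) x1=(-0.9788, -0.1453) x2=(1.6202, 0.5426) x3=(-0.4534, -1.3793) x4=(1.4947, -0.1038)
step 2: x0=(0.4905, 1.1469) x1=(-1.0075, -0.1307) x2=(1.6119, 0.5237) x3=(-0.4468, -1.3885) x4=(1.5084, -0.1229)
step 3: x0=(0.5009, 1.1453) x1=(-1.0363, -0.1161) x2=(1.6050, 0.5145) x3=(-0.4403, -1.3977) x4=(1.5211, -0.1481)
step 4: x0=(0.5113, 1.1436) x1=(-1.0650, -0.1016) x2=(1.5987, 0.5113) x3=(-0.4337, -1.4068) x4=(1.5333, -0.1769)
step 5: x0=(0.5219, 1.1419) x1=(-1.0937, -0.0871) x2=(1.5925, 0.5099) x3=(-0.4272, -1.4160) x4=(1.5454, -0.2068)
step 6: x0=(0.5325, 1.1401) x1=(-1.1224, -0.0726) x2=(1.5860, 0.5078) x3=(-0.4207, -1.4251) x4=(1.5575, -0.2362)
step 7: x0=(0.5431, 1.1383) x1=(-1.1510, -0.0581) x2=(1.5793, 0.5039) x3=(-0.4142, -1.4342) x4=(1.5696, -0.2645)
step 8: x0=(0.5539, 1.1364) x1=(-1.1797, -0.0436) x2=(1.5724, 0.4981) x3=(-0.4077, -1.4432) x4=(1.5818, -0.2914)
step 9: x0=(0.5648, 1.1344) x1=(-1.2083, -0.0292) x2=(1.5653, 0.4901) x3=(-0.4012, -1.4523) x4=(1.5939, -0.3169)
step 10: x0=(0.5758, 1.1324) x1=(-1.2370, -0.0147) x2=(1.5580, 0.4802) x3=(-0.3947, -1.4613) x4=(1.6060, -0.3411)
step 11: x0=(0.5869, 1.1303) x1=(-1.2656, -0.0003) x2=(1.5507, 0.4684) x3=(-0.3882, -1.4703) x4=(1.6180, -0.3640)
step 12: x0=(0.5981, 1.1280) x1=(-1.2942, 0.0141) x2=(1.5433, 0.4549) x3=(-0.3817, -1.4794) x4=(1.6299, -0.3857)
step 13: x0=(0.6094, 1.1258) x1=(-1.3228, 0.0285) x2=(1.5359, 0.4396) x3=(-0.3752, -1.4884) x4=(1.6417, -0.4062)
step 14: x0=(0.6208, 1.1234) x1=(-1.3514, 0.0430) x2=(1.5284, 0.4228) x3=(-0.3687, -1.4974) x4=(1.6533, -0.4256)
step 15: x0=(0.6324, 1.1209) x1=(-1.3800, 0.0574) x2=(1.5210, 0.4045) x3=(-0.3622, -1.5064) x4=(1.6648, -0.4440)
step 16: x0=(0.6441, 1.1183) x1=(-1.4086, 0.0718) x2=(1.5135, 0.3847) x3=(-0.3558, -1.5154) x4=(1.6760, -0.4612)
step 17: x0=(0.6559, 1.1156) x1=(-1.4372, 0.0862) x2=(1.5062, 0.3634) x3=(-0.3493, -1.5244) x4=(1.6871, -0.4774)
step 18: x0=(0.6678, 1.1128) x1=(-1.4658, 0.1006) x2=(1.4989, 0.3407) x3=(-0.3428, -1.5334) x4=(1.6979, -0.4926)
step 19: x0=(0.6799, 1.1099) x1=(-1.4944, 0.1149) x2=(1.4918, 0.3165) x3=(-0.3363, -1.5424) x4=(1.7085, -0.5067)

(0.6799, 1.1099)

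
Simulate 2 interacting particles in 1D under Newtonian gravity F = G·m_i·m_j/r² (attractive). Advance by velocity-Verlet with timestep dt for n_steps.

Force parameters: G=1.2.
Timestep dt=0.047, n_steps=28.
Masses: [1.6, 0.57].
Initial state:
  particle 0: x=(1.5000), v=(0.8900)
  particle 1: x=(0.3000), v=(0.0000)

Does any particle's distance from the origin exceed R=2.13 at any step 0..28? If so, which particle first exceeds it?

step 0: x0=(1.5000) x1=(0.3000)
step 1: x0=(1.5413) x1=(0.3015)
step 2: x0=(1.5816) x1=(0.3057)
step 3: x0=(1.6210) x1=(0.3125)
step 4: x0=(1.6595) x1=(0.3219)
step 5: x0=(1.6972) x1=(0.3335)
step 6: x0=(1.7341) x1=(0.3475)
step 7: x0=(1.7701) x1=(0.3637)
step 8: x0=(1.8054) x1=(0.3820)
step 9: x0=(1.8400) x1=(0.4024)
step 10: x0=(1.8738) x1=(0.4249)
step 11: x0=(1.9069) x1=(0.4493)
step 12: x0=(1.9393) x1=(0.4758)
step 13: x0=(1.9710) x1=(0.5043)
step 14: x0=(2.0020) x1=(0.5347)
step 15: x0=(2.0323) x1=(0.5671)
step 16: x0=(2.0619) x1=(0.6015)
step 17: x0=(2.0908) x1=(0.6378)
step 18: x0=(2.1189) x1=(0.6762)
step 19: x0=(2.1463) x1=(0.7166)
step 20: x0=(2.1730) x1=(0.7591)
step 21: x0=(2.1990) x1=(0.8037)
step 22: x0=(2.2241) x1=(0.8505)
step 23: x0=(2.2485) x1=(0.8995)
step 24: x0=(2.2720) x1=(0.9509)
step 25: x0=(2.2947) x1=(1.0047)
step 26: x0=(2.3165) x1=(1.0610)
step 27: x0=(2.3373) x1=(1.1201)
step 28: x0=(2.3570) x1=(1.1820)

yes, particle 0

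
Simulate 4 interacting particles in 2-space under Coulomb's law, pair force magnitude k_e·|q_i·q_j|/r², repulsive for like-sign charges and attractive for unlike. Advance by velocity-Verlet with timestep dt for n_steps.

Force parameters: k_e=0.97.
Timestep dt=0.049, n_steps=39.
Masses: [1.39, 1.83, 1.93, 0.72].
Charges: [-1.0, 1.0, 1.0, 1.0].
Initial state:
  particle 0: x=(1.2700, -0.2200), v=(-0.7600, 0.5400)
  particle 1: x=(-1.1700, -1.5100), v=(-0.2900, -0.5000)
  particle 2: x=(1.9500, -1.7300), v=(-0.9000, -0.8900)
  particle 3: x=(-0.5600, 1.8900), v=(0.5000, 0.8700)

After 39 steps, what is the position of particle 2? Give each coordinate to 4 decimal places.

(0.3086, -3.3175)

step 0: x0=(1.2700, -0.2200) x1=(-1.1700, -1.5100) x2=(1.9500, -1.7300) x3=(-0.5600, 1.8900)
step 1: x0=(1.2327, -0.1938) x1=(-1.1842, -1.5345) x2=(1.9059, -1.7734) x3=(-0.5354, 1.9327)
step 2: x0=(1.1953, -0.1680) x1=(-1.1984, -1.5590) x2=(1.8618, -1.8166) x3=(-0.5105, 1.9754)
step 3: x0=(1.1578, -0.1427) x1=(-1.2127, -1.5835) x2=(1.8177, -1.8594) x3=(-0.4855, 2.0182)
step 4: x0=(1.1201, -0.1178) x1=(-1.2269, -1.6081) x2=(1.7736, -1.9020) x3=(-0.4602, 2.0610)
step 5: x0=(1.0823, -0.0932) x1=(-1.2411, -1.6326) x2=(1.7296, -1.9443) x3=(-0.4346, 2.1038)
step 6: x0=(1.0443, -0.0690) x1=(-1.2554, -1.6570) x2=(1.6856, -1.9863) x3=(-0.4089, 2.1466)
step 7: x0=(1.0061, -0.0451) x1=(-1.2697, -1.6815) x2=(1.6417, -2.0282) x3=(-0.3829, 2.1894)
step 8: x0=(0.9678, -0.0214) x1=(-1.2841, -1.7059) x2=(1.5979, -2.0699) x3=(-0.3566, 2.2320)
step 9: x0=(0.9292, 0.0019) x1=(-1.2985, -1.7303) x2=(1.5542, -2.1114) x3=(-0.3302, 2.2746)
step 10: x0=(0.8905, 0.0250) x1=(-1.3129, -1.7546) x2=(1.5106, -2.1527) x3=(-0.3035, 2.3171)
step 11: x0=(0.8516, 0.0479) x1=(-1.3274, -1.7789) x2=(1.4670, -2.1938) x3=(-0.2766, 2.3595)
step 12: x0=(0.8125, 0.0706) x1=(-1.3419, -1.8031) x2=(1.4236, -2.2348) x3=(-0.2495, 2.4017)
step 13: x0=(0.7732, 0.0931) x1=(-1.3565, -1.8273) x2=(1.3803, -2.2757) x3=(-0.2222, 2.4438)
step 14: x0=(0.7337, 0.1155) x1=(-1.3711, -1.8514) x2=(1.3371, -2.3165) x3=(-0.1947, 2.4857)
step 15: x0=(0.6941, 0.1377) x1=(-1.3859, -1.8754) x2=(1.2941, -2.3571) x3=(-0.1671, 2.5274)
step 16: x0=(0.6542, 0.1597) x1=(-1.4007, -1.8994) x2=(1.2511, -2.3976) x3=(-0.1392, 2.5689)
step 17: x0=(0.6143, 0.1816) x1=(-1.4156, -1.9232) x2=(1.2083, -2.4381) x3=(-0.1112, 2.6102)
step 18: x0=(0.5741, 0.2034) x1=(-1.4305, -1.9470) x2=(1.1657, -2.4784) x3=(-0.0830, 2.6513)
step 19: x0=(0.5338, 0.2251) x1=(-1.4456, -1.9707) x2=(1.1232, -2.5187) x3=(-0.0547, 2.6921)
step 20: x0=(0.4934, 0.2467) x1=(-1.4607, -1.9943) x2=(1.0808, -2.5589) x3=(-0.0262, 2.7327)
step 21: x0=(0.4528, 0.2682) x1=(-1.4760, -2.0178) x2=(1.0386, -2.5990) x3=(0.0023, 2.7730)
step 22: x0=(0.4121, 0.2896) x1=(-1.4914, -2.0412) x2=(0.9966, -2.6391) x3=(0.0310, 2.8131)
step 23: x0=(0.3712, 0.3109) x1=(-1.5069, -2.0645) x2=(0.9547, -2.6791) x3=(0.0598, 2.8529)
step 24: x0=(0.3303, 0.3322) x1=(-1.5225, -2.0876) x2=(0.9129, -2.7191) x3=(0.0886, 2.8924)
step 25: x0=(0.2893, 0.3534) x1=(-1.5382, -2.1107) x2=(0.8714, -2.7590) x3=(0.1175, 2.9316)
step 26: x0=(0.2481, 0.3746) x1=(-1.5541, -2.1336) x2=(0.8300, -2.7989) x3=(0.1465, 2.9706)
step 27: x0=(0.2069, 0.3957) x1=(-1.5701, -2.1565) x2=(0.7888, -2.8388) x3=(0.1755, 3.0093)
step 28: x0=(0.1656, 0.4168) x1=(-1.5862, -2.1791) x2=(0.7477, -2.8787) x3=(0.2045, 3.0477)
step 29: x0=(0.1243, 0.4378) x1=(-1.6025, -2.2017) x2=(0.7068, -2.9185) x3=(0.2336, 3.0858)
step 30: x0=(0.0829, 0.4587) x1=(-1.6190, -2.2241) x2=(0.6662, -2.9584) x3=(0.2627, 3.1237)
step 31: x0=(0.0414, 0.4797) x1=(-1.6356, -2.2464) x2=(0.6257, -2.9982) x3=(0.2917, 3.1613)
step 32: x0=(-0.0001, 0.5005) x1=(-1.6523, -2.2686) x2=(0.5853, -3.0380) x3=(0.3208, 3.1986)
step 33: x0=(-0.0416, 0.5214) x1=(-1.6692, -2.2906) x2=(0.5452, -3.0779) x3=(0.3498, 3.2357)
step 34: x0=(-0.0832, 0.5422) x1=(-1.6863, -2.3124) x2=(0.5053, -3.1178) x3=(0.3788, 3.2725)
step 35: x0=(-0.1248, 0.5629) x1=(-1.7036, -2.3341) x2=(0.4656, -3.1576) x3=(0.4078, 3.3091)
step 36: x0=(-0.1664, 0.5837) x1=(-1.7210, -2.3557) x2=(0.4260, -3.1975) x3=(0.4367, 3.3454)
step 37: x0=(-0.2080, 0.6043) x1=(-1.7387, -2.3771) x2=(0.3867, -3.2375) x3=(0.4655, 3.3814)
step 38: x0=(-0.2496, 0.6250) x1=(-1.7565, -2.3983) x2=(0.3475, -3.2775) x3=(0.4943, 3.4173)
step 39: x0=(-0.2912, 0.6455) x1=(-1.7745, -2.4194) x2=(0.3086, -3.3175) x3=(0.5231, 3.4529)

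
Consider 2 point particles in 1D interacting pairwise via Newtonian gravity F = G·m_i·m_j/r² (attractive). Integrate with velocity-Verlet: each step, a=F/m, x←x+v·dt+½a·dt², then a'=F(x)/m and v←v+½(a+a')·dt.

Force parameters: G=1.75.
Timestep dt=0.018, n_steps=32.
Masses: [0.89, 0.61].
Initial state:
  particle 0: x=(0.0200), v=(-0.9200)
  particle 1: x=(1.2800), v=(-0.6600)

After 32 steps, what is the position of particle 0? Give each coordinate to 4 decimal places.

(-0.3992)

step 0: x0=(0.0200) x1=(1.2800)
step 1: x0=(0.0035) x1=(1.2680)
step 2: x0=(-0.0127) x1=(1.2556)
step 3: x0=(-0.0287) x1=(1.2429)
step 4: x0=(-0.0445) x1=(1.2300)
step 5: x0=(-0.0601) x1=(1.2167)
step 6: x0=(-0.0755) x1=(1.2031)
step 7: x0=(-0.0907) x1=(1.1892)
step 8: x0=(-0.1056) x1=(1.1749)
step 9: x0=(-0.1204) x1=(1.1604)
step 10: x0=(-0.1349) x1=(1.1456)
step 11: x0=(-0.1492) x1=(1.1304)
step 12: x0=(-0.1633) x1=(1.1150)
step 13: x0=(-0.1772) x1=(1.0992)
step 14: x0=(-0.1909) x1=(1.0832)
step 15: x0=(-0.2044) x1=(1.0668)
step 16: x0=(-0.2177) x1=(1.0501)
step 17: x0=(-0.2307) x1=(1.0331)
step 18: x0=(-0.2435) x1=(1.0158)
step 19: x0=(-0.2562) x1=(0.9981)
step 20: x0=(-0.2686) x1=(0.9802)
step 21: x0=(-0.2807) x1=(0.9619)
step 22: x0=(-0.2927) x1=(0.9433)
step 23: x0=(-0.3044) x1=(0.9243)
step 24: x0=(-0.3159) x1=(0.9051)
step 25: x0=(-0.3271) x1=(0.8855)
step 26: x0=(-0.3382) x1=(0.8655)
step 27: x0=(-0.3490) x1=(0.8452)
step 28: x0=(-0.3595) x1=(0.8245)
step 29: x0=(-0.3698) x1=(0.8035)
step 30: x0=(-0.3798) x1=(0.7821)
step 31: x0=(-0.3896) x1=(0.7604)
step 32: x0=(-0.3992) x1=(0.7382)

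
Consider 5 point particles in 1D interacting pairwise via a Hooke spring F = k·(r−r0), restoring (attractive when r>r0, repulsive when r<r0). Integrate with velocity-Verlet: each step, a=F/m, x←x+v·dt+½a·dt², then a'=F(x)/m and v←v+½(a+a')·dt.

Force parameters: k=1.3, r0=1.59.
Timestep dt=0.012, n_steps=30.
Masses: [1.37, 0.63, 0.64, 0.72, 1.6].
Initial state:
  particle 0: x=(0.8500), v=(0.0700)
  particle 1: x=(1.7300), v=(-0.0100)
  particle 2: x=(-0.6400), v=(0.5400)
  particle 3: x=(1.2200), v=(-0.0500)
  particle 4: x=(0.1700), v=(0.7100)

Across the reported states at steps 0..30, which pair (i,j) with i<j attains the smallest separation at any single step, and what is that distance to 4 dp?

pair (0,3), distance 0.3656

step 0: x0=(0.8500) x1=(1.7300) x2=(-0.6400) x3=(1.2200) x4=(0.1700)
step 1: x0=(0.8508) x1=(1.7300) x2=(-0.6335) x3=(1.2195) x4=(0.1785)
step 2: x0=(0.8514) x1=(1.7304) x2=(-0.6269) x3=(1.2190) x4=(0.1869)
step 3: x0=(0.8520) x1=(1.7310) x2=(-0.6204) x3=(1.2187) x4=(0.1952)
step 4: x0=(0.8524) x1=(1.7320) x2=(-0.6137) x3=(1.2185) x4=(0.2034)
step 5: x0=(0.8527) x1=(1.7333) x2=(-0.6071) x3=(1.2184) x4=(0.2115)
step 6: x0=(0.8528) x1=(1.7350) x2=(-0.6004) x3=(1.2185) x4=(0.2195)
step 7: x0=(0.8529) x1=(1.7370) x2=(-0.5937) x3=(1.2187) x4=(0.2275)
step 8: x0=(0.8528) x1=(1.7393) x2=(-0.5870) x3=(1.2190) x4=(0.2353)
step 9: x0=(0.8527) x1=(1.7419) x2=(-0.5803) x3=(1.2195) x4=(0.2430)
step 10: x0=(0.8524) x1=(1.7449) x2=(-0.5735) x3=(1.2201) x4=(0.2506)
step 11: x0=(0.8520) x1=(1.7482) x2=(-0.5668) x3=(1.2208) x4=(0.2581)
step 12: x0=(0.8516) x1=(1.7518) x2=(-0.5601) x3=(1.2218) x4=(0.2655)
step 13: x0=(0.8510) x1=(1.7558) x2=(-0.5534) x3=(1.2228) x4=(0.2728)
step 14: x0=(0.8503) x1=(1.7601) x2=(-0.5467) x3=(1.2241) x4=(0.2799)
step 15: x0=(0.8495) x1=(1.7647) x2=(-0.5400) x3=(1.2254) x4=(0.2870)
step 16: x0=(0.8487) x1=(1.7697) x2=(-0.5333) x3=(1.2270) x4=(0.2939)
step 17: x0=(0.8477) x1=(1.7750) x2=(-0.5267) x3=(1.2287) x4=(0.3007)
step 18: x0=(0.8467) x1=(1.7807) x2=(-0.5201) x3=(1.2306) x4=(0.3073)
step 19: x0=(0.8456) x1=(1.7867) x2=(-0.5135) x3=(1.2327) x4=(0.3139)
step 20: x0=(0.8444) x1=(1.7930) x2=(-0.5070) x3=(1.2350) x4=(0.3203)
step 21: x0=(0.8432) x1=(1.7996) x2=(-0.5005) x3=(1.2374) x4=(0.3266)
step 22: x0=(0.8418) x1=(1.8065) x2=(-0.4940) x3=(1.2400) x4=(0.3328)
step 23: x0=(0.8404) x1=(1.8138) x2=(-0.4876) x3=(1.2428) x4=(0.3388)
step 24: x0=(0.8390) x1=(1.8213) x2=(-0.4812) x3=(1.2458) x4=(0.3447)
step 25: x0=(0.8375) x1=(1.8292) x2=(-0.4749) x3=(1.2490) x4=(0.3505)
step 26: x0=(0.8359) x1=(1.8373) x2=(-0.4687) x3=(1.2523) x4=(0.3561)
step 27: x0=(0.8343) x1=(1.8458) x2=(-0.4625) x3=(1.2559) x4=(0.3616)
step 28: x0=(0.8326) x1=(1.8545) x2=(-0.4564) x3=(1.2596) x4=(0.3670)
step 29: x0=(0.8309) x1=(1.8635) x2=(-0.4503) x3=(1.2636) x4=(0.3722)
step 30: x0=(0.8292) x1=(1.8728) x2=(-0.4443) x3=(1.2677) x4=(0.3773)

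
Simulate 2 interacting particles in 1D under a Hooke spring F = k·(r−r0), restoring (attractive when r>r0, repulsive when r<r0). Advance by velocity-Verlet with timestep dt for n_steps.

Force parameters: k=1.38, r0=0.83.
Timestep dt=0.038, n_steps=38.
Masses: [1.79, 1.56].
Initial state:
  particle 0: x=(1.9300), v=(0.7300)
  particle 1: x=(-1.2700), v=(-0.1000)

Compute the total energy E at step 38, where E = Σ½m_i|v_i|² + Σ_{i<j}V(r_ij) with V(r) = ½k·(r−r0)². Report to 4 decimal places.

4.3581

step 0: x0=(1.9300) x1=(-1.2700)
step 1: x0=(1.9564) x1=(-1.2723)
step 2: x0=(1.9802) x1=(-1.2715)
step 3: x0=(2.0012) x1=(-1.2676)
step 4: x0=(2.0196) x1=(-1.2607)
step 5: x0=(2.0352) x1=(-1.2505)
step 6: x0=(2.0481) x1=(-1.2373)
step 7: x0=(2.0582) x1=(-1.2209)
step 8: x0=(2.0656) x1=(-1.2014)
step 9: x0=(2.0703) x1=(-1.1787)
step 10: x0=(2.0723) x1=(-1.1530)
step 11: x0=(2.0717) x1=(-1.1242)
step 12: x0=(2.0684) x1=(-1.0924)
step 13: x0=(2.0625) x1=(-1.0577)
step 14: x0=(2.0541) x1=(-1.0200)
step 15: x0=(2.0431) x1=(-0.9794)
step 16: x0=(2.0298) x1=(-0.9360)
step 17: x0=(2.0140) x1=(-0.8899)
step 18: x0=(1.9960) x1=(-0.8412)
step 19: x0=(1.9757) x1=(-0.7898)
step 20: x0=(1.9532) x1=(-0.7361)
step 21: x0=(1.9287) x1=(-0.6799)
step 22: x0=(1.9022) x1=(-0.6215)
step 23: x0=(1.8738) x1=(-0.5609)
step 24: x0=(1.8437) x1=(-0.4982)
step 25: x0=(1.8118) x1=(-0.4336)
step 26: x0=(1.7784) x1=(-0.3672)
step 27: x0=(1.7435) x1=(-0.2992)
step 28: x0=(1.7072) x1=(-0.2296)
step 29: x0=(1.6698) x1=(-0.1585)
step 30: x0=(1.6312) x1=(-0.0862)
step 31: x0=(1.5916) x1=(-0.0128)
step 32: x0=(1.5512) x1=(0.0616)
step 33: x0=(1.5100) x1=(0.1369)
step 34: x0=(1.4682) x1=(0.2129)
step 35: x0=(1.4260) x1=(0.2894)
step 36: x0=(1.3834) x1=(0.3663)
step 37: x0=(1.3406) x1=(0.4434)
step 38: x0=(1.2977) x1=(0.5206)
step 0 velocities: v0=(0.7300) v1=(-0.1000)
step 0: KE=0.4847, PE=3.8757, E=4.3604
step 38 velocities: v0=(-1.1275) v1=(2.0313)
step 38: KE=4.3562, PE=0.0019, E=4.3581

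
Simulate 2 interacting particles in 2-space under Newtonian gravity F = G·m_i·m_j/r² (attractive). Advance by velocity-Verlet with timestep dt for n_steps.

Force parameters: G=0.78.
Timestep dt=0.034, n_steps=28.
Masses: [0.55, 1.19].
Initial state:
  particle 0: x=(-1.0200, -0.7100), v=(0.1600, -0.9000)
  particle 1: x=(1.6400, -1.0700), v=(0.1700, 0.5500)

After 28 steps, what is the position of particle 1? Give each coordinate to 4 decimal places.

(1.7748, -0.5474)

step 0: x0=(-1.0200, -0.7100) x1=(1.6400, -1.0700)
step 1: x0=(-1.0145, -0.7406) x1=(1.6457, -1.0513)
step 2: x0=(-1.0088, -0.7712) x1=(1.6514, -1.0326)
step 3: x0=(-1.0030, -0.8019) x1=(1.6570, -1.0139)
step 4: x0=(-0.9971, -0.8325) x1=(1.6626, -0.9951)
step 5: x0=(-0.9909, -0.8632) x1=(1.6680, -0.9764)
step 6: x0=(-0.9847, -0.8939) x1=(1.6734, -0.9577)
step 7: x0=(-0.9783, -0.9245) x1=(1.6788, -0.9389)
step 8: x0=(-0.9717, -0.9552) x1=(1.6840, -0.9202)
step 9: x0=(-0.9650, -0.9859) x1=(1.6892, -0.9015)
step 10: x0=(-0.9581, -1.0166) x1=(1.6943, -0.8827)
step 11: x0=(-0.9511, -1.0472) x1=(1.6994, -0.8640)
step 12: x0=(-0.9439, -1.0779) x1=(1.7044, -0.8453)
step 13: x0=(-0.9366, -1.1085) x1=(1.7093, -0.8266)
step 14: x0=(-0.9291, -1.1391) x1=(1.7141, -0.8079)
step 15: x0=(-0.9215, -1.1697) x1=(1.7189, -0.7892)
step 16: x0=(-0.9137, -1.2003) x1=(1.7236, -0.7705)
step 17: x0=(-0.9058, -1.2309) x1=(1.7282, -0.7518)
step 18: x0=(-0.8977, -1.2614) x1=(1.7328, -0.7331)
step 19: x0=(-0.8895, -1.2919) x1=(1.7373, -0.7145)
step 20: x0=(-0.8811, -1.3223) x1=(1.7417, -0.6958)
step 21: x0=(-0.8726, -1.3528) x1=(1.7461, -0.6772)
step 22: x0=(-0.8640, -1.3832) x1=(1.7504, -0.6586)
step 23: x0=(-0.8552, -1.4135) x1=(1.7546, -0.6400)
step 24: x0=(-0.8462, -1.4439) x1=(1.7588, -0.6215)
step 25: x0=(-0.8372, -1.4741) x1=(1.7629, -0.6029)
step 26: x0=(-0.8280, -1.5044) x1=(1.7669, -0.5844)
step 27: x0=(-0.8186, -1.5345) x1=(1.7709, -0.5659)
step 28: x0=(-0.8092, -1.5647) x1=(1.7748, -0.5474)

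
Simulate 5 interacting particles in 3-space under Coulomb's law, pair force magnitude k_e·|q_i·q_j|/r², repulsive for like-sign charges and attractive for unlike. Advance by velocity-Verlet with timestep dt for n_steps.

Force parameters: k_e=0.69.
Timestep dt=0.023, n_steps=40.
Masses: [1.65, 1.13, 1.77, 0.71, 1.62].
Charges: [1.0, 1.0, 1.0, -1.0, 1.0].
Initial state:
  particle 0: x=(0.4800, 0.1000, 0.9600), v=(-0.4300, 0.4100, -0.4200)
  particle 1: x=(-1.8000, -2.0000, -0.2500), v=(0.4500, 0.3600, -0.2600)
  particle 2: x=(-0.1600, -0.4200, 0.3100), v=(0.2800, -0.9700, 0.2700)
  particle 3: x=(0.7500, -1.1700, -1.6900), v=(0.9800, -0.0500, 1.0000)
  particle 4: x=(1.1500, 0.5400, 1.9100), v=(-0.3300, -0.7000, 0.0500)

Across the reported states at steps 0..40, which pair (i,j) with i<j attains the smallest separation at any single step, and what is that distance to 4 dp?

step 0: x0=(0.4800, 0.1000, 0.9600) x1=(-1.8000, -2.0000, -0.2500) x2=(-0.1600, -0.4200, 0.3100) x3=(0.7500, -1.1700, -1.6900) x4=(1.1500, 0.5400, 1.9100)
step 1: x0=(0.4701, 0.1095, 0.9503) x1=(-1.7897, -1.9917, -0.2560) x2=(-0.1536, -0.4424, 0.3161) x3=(0.7725, -1.1711, -1.6669) x4=(1.1425, 0.5239, 1.9112)
step 2: x0=(0.4603, 0.1190, 0.9407) x1=(-1.7794, -1.9836, -0.2621) x2=(-0.1473, -0.4648, 0.3221) x3=(0.7949, -1.1722, -1.6436) x4=(1.1350, 0.5079, 1.9126)
step 3: x0=(0.4506, 0.1286, 0.9310) x1=(-1.7691, -1.9754, -0.2682) x2=(-0.1411, -0.4874, 0.3279) x3=(0.8172, -1.1732, -1.6201) x4=(1.1277, 0.4920, 1.9141)
step 4: x0=(0.4409, 0.1382, 0.9213) x1=(-1.7589, -1.9673, -0.2743) x2=(-0.1350, -0.5101, 0.3335) x3=(0.8394, -1.1742, -1.5965) x4=(1.1205, 0.4761, 1.9157)
step 5: x0=(0.4313, 0.1480, 0.9116) x1=(-1.7488, -1.9593, -0.2805) x2=(-0.1289, -0.5329, 0.3390) x3=(0.8616, -1.1751, -1.5726) x4=(1.1134, 0.4603, 1.9175)
step 6: x0=(0.4217, 0.1578, 0.9019) x1=(-1.7387, -1.9514, -0.2868) x2=(-0.1230, -0.5558, 0.3443) x3=(0.8836, -1.1759, -1.5485) x4=(1.1064, 0.4446, 1.9194)
step 7: x0=(0.4121, 0.1678, 0.8922) x1=(-1.7286, -1.9435, -0.2931) x2=(-0.1171, -0.5789, 0.3495) x3=(0.9055, -1.1767, -1.5243) x4=(1.0996, 0.4289, 1.9214)
step 8: x0=(0.4026, 0.1778, 0.8824) x1=(-1.7186, -1.9357, -0.2995) x2=(-0.1112, -0.6021, 0.3545) x3=(0.9273, -1.1774, -1.4998) x4=(1.0928, 0.4132, 1.9236)
step 9: x0=(0.3932, 0.1880, 0.8726) x1=(-1.7087, -1.9279, -0.3059) x2=(-0.1054, -0.6254, 0.3594) x3=(0.9490, -1.1780, -1.4751) x4=(1.0861, 0.3976, 1.9259)
step 10: x0=(0.3837, 0.1983, 0.8627) x1=(-1.6988, -1.9202, -0.3124) x2=(-0.0997, -0.6488, 0.3642) x3=(0.9706, -1.1786, -1.4503) x4=(1.0796, 0.3820, 1.9284)
step 11: x0=(0.3743, 0.2087, 0.8529) x1=(-1.6889, -1.9125, -0.3189) x2=(-0.0940, -0.6724, 0.3688) x3=(0.9921, -1.1792, -1.4252) x4=(1.0731, 0.3665, 1.9310)
step 12: x0=(0.3650, 0.2193, 0.8429) x1=(-1.6791, -1.9050, -0.3255) x2=(-0.0884, -0.6962, 0.3733) x3=(1.0134, -1.1796, -1.3999) x4=(1.0668, 0.3510, 1.9337)
step 13: x0=(0.3556, 0.2299, 0.8329) x1=(-1.6694, -1.8974, -0.3322) x2=(-0.0827, -0.7201, 0.3777) x3=(1.0346, -1.1801, -1.3744) x4=(1.0605, 0.3356, 1.9366)
step 14: x0=(0.3463, 0.2407, 0.8229) x1=(-1.6597, -1.8900, -0.3389) x2=(-0.0771, -0.7441, 0.3819) x3=(1.0557, -1.1804, -1.3487) x4=(1.0544, 0.3202, 1.9396)
step 15: x0=(0.3369, 0.2517, 0.8128) x1=(-1.6501, -1.8826, -0.3456) x2=(-0.0716, -0.7682, 0.3861) x3=(1.0767, -1.1807, -1.3228) x4=(1.0484, 0.3048, 1.9427)
step 16: x0=(0.3276, 0.2627, 0.8026) x1=(-1.6405, -1.8753, -0.3525) x2=(-0.0660, -0.7925, 0.3901) x3=(1.0975, -1.1809, -1.2967) x4=(1.0424, 0.2894, 1.9460)
step 17: x0=(0.3183, 0.2739, 0.7924) x1=(-1.6310, -1.8680, -0.3594) x2=(-0.0604, -0.8169, 0.3941) x3=(1.1182, -1.1811, -1.2704) x4=(1.0366, 0.2741, 1.9494)
step 18: x0=(0.3090, 0.2852, 0.7821) x1=(-1.6215, -1.8608, -0.3663) x2=(-0.0549, -0.8414, 0.3979) x3=(1.1387, -1.1811, -1.2439) x4=(1.0309, 0.2588, 1.9529)
step 19: x0=(0.2998, 0.2967, 0.7717) x1=(-1.6121, -1.8537, -0.3733) x2=(-0.0493, -0.8661, 0.4017) x3=(1.1591, -1.1812, -1.2172) x4=(1.0252, 0.2435, 1.9565)
step 20: x0=(0.2905, 0.3083, 0.7613) x1=(-1.6028, -1.8466, -0.3804) x2=(-0.0437, -0.8908, 0.4053) x3=(1.1793, -1.1811, -1.1902) x4=(1.0197, 0.2282, 1.9603)
step 21: x0=(0.2812, 0.3200, 0.7507) x1=(-1.5935, -1.8396, -0.3876) x2=(-0.0381, -0.9157, 0.4089) x3=(1.1994, -1.1810, -1.1631) x4=(1.0142, 0.2130, 1.9642)
step 22: x0=(0.2719, 0.3318, 0.7401) x1=(-1.5843, -1.8327, -0.3948) x2=(-0.0325, -0.9408, 0.4124) x3=(1.2193, -1.1808, -1.1357) x4=(1.0088, 0.1977, 1.9682)
step 23: x0=(0.2626, 0.3438, 0.7295) x1=(-1.5752, -1.8258, -0.4021) x2=(-0.0268, -0.9659, 0.4159) x3=(1.2391, -1.1806, -1.1082) x4=(1.0035, 0.1825, 1.9723)
step 24: x0=(0.2533, 0.3559, 0.7187) x1=(-1.5661, -1.8190, -0.4094) x2=(-0.0211, -0.9911, 0.4192) x3=(1.2586, -1.1803, -1.0804) x4=(0.9983, 0.1673, 1.9766)
step 25: x0=(0.2440, 0.3681, 0.7079) x1=(-1.5571, -1.8123, -0.4169) x2=(-0.0154, -1.0164, 0.4225) x3=(1.2781, -1.1799, -1.0524) x4=(0.9932, 0.1521, 1.9809)
step 26: x0=(0.2347, 0.3804, 0.6970) x1=(-1.5481, -1.8056, -0.4244) x2=(-0.0096, -1.0419, 0.4258) x3=(1.2973, -1.1795, -1.0242) x4=(0.9882, 0.1369, 1.9854)
step 27: x0=(0.2254, 0.3928, 0.6860) x1=(-1.5393, -1.7990, -0.4319) x2=(-0.0038, -1.0674, 0.4289) x3=(1.3163, -1.1790, -0.9958) x4=(0.9833, 0.1217, 1.9900)
step 28: x0=(0.2161, 0.4053, 0.6749) x1=(-1.5305, -1.7924, -0.4396) x2=(0.0021, -1.0930, 0.4320) x3=(1.3352, -1.1785, -0.9672) x4=(0.9784, 0.1065, 1.9946)
step 29: x0=(0.2068, 0.4179, 0.6638) x1=(-1.5217, -1.7859, -0.4473) x2=(0.0080, -1.1187, 0.4351) x3=(1.3538, -1.1778, -0.9384) x4=(0.9736, 0.0913, 1.9994)
step 30: x0=(0.1975, 0.4307, 0.6526) x1=(-1.5131, -1.7795, -0.4551) x2=(0.0140, -1.1445, 0.4381) x3=(1.3723, -1.1771, -0.9094) x4=(0.9689, 0.0761, 2.0043)
step 31: x0=(0.1882, 0.4435, 0.6413) x1=(-1.5045, -1.7731, -0.4629) x2=(0.0200, -1.1704, 0.4410) x3=(1.3906, -1.1764, -0.8802) x4=(0.9642, 0.0610, 2.0093)
step 32: x0=(0.1789, 0.4565, 0.6299) x1=(-1.4960, -1.7668, -0.4709) x2=(0.0261, -1.1964, 0.4439) x3=(1.4087, -1.1756, -0.8507) x4=(0.9597, 0.0458, 2.0143)
step 33: x0=(0.1696, 0.4695, 0.6185) x1=(-1.4875, -1.7605, -0.4789) x2=(0.0323, -1.2224, 0.4467) x3=(1.4265, -1.1747, -0.8211) x4=(0.9552, 0.0307, 2.0195)
step 34: x0=(0.1603, 0.4826, 0.6070) x1=(-1.4792, -1.7543, -0.4870) x2=(0.0385, -1.2486, 0.4495) x3=(1.4442, -1.1738, -0.7913) x4=(0.9507, 0.0155, 2.0247)
step 35: x0=(0.1510, 0.4958, 0.5954) x1=(-1.4709, -1.7482, -0.4951) x2=(0.0448, -1.2748, 0.4523) x3=(1.4616, -1.1728, -0.7613) x4=(0.9464, 0.0003, 2.0301)
step 36: x0=(0.1417, 0.5091, 0.5838) x1=(-1.4626, -1.7421, -0.5034) x2=(0.0512, -1.3010, 0.4550) x3=(1.4788, -1.1718, -0.7311) x4=(0.9421, -0.0148, 2.0355)
step 37: x0=(0.1324, 0.5225, 0.5720) x1=(-1.4545, -1.7360, -0.5117) x2=(0.0576, -1.3273, 0.4576) x3=(1.4958, -1.1707, -0.7007) x4=(0.9379, -0.0300, 2.0410)
step 38: x0=(0.1231, 0.5360, 0.5603) x1=(-1.4464, -1.7300, -0.5201) x2=(0.0641, -1.3537, 0.4603) x3=(1.5126, -1.1695, -0.6701) x4=(0.9337, -0.0451, 2.0466)
step 39: x0=(0.1138, 0.5495, 0.5484) x1=(-1.4385, -1.7241, -0.5286) x2=(0.0707, -1.3802, 0.4629) x3=(1.5291, -1.1683, -0.6393) x4=(0.9296, -0.0603, 2.0522)
step 40: x0=(0.1045, 0.5631, 0.5366) x1=(-1.4305, -1.7182, -0.5372) x2=(0.0774, -1.4067, 0.4654) x3=(1.5454, -1.1671, -0.6084) x4=(0.9256, -0.0754, 2.0579)

pair (0,2), distance 1.0453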